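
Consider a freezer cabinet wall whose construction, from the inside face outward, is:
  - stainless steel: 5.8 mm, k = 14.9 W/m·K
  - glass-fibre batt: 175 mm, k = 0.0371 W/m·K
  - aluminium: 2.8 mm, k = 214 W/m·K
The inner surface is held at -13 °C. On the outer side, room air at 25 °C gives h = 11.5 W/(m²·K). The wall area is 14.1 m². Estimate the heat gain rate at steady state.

Q ≈ 112 W

Model the wall as resistances in series:
R_stainless steel = L/(kA) = 0.0058/(14.9×14.1) = 2.761×10^-5 K/W
R_glass-fibre batt = L/(kA) = 0.175/(0.0371×14.1) = 0.3345 K/W
R_aluminium = L/(kA) = 0.0028/(214×14.1) = 9.28×10^-7 K/W
R_outer film = 1/(h_o·A) = 1/(11.5×14.1) = 0.006167 K/W
R_total = 0.3407 K/W
Q = ΔT / R_total = 38 / 0.3407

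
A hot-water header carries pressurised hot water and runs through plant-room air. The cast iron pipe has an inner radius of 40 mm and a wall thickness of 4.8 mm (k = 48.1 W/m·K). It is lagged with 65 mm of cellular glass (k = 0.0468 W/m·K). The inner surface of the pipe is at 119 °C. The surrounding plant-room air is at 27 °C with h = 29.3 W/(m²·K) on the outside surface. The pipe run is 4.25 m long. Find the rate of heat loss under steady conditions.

For a radial system each layer contributes R = ln(r_out/r_in)/(2πkL); films add R = 1/(hA).
R_cast iron pipe wall = ln(44.8/40)/(2π×48.1×4.25) = 8.823×10^-5 K/W
R_cellular glass = ln(109.8/44.8)/(2π×0.0468×4.25) = 0.7173 K/W
R_outer film = 1/(h_o·2πr_oL) = 1/(29.3×2π×0.1098×4.25) = 0.01164 K/W
R_total = 0.729 K/W
Q = ΔT/R_total = 92/0.729

Q ≈ 126 W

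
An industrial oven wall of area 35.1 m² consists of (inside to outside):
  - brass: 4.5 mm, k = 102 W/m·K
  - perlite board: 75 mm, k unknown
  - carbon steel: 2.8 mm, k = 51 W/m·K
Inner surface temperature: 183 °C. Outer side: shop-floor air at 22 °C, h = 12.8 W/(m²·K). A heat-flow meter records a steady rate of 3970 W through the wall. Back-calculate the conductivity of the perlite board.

Treating each layer as a thermal resistance in series:
R_brass = L/(kA) = 0.0045/(102×35.1) = 1.257×10^-6 K/W
R_carbon steel = L/(kA) = 0.0028/(51×35.1) = 1.564×10^-6 K/W
R_outer film = 1/(h_o·A) = 1/(12.8×35.1) = 0.002226 K/W
Sum of known resistances R_other = 0.002229 K/W
Total R = ΔT/Q = 161/3970 = 0.04055 K/W
R_perlite board = R_total − R_other = 0.03833 K/W
k = L/(R·A) = 0.075/(0.03833×35.1)

k ≈ 0.0558 W/(m·K)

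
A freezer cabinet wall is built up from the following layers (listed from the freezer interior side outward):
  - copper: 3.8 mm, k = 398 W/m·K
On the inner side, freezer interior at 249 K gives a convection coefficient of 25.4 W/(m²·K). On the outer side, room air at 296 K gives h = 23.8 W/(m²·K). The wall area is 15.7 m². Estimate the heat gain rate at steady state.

Q ≈ 9070 W

Model the wall as resistances in series:
R_inner film = 1/(h_i·A) = 1/(25.4×15.7) = 0.002508 K/W
R_copper = L/(kA) = 0.0038/(398×15.7) = 6.081×10^-7 K/W
R_outer film = 1/(h_o·A) = 1/(23.8×15.7) = 0.002676 K/W
R_total = 0.005184 K/W
Q = ΔT / R_total = 47 / 0.005184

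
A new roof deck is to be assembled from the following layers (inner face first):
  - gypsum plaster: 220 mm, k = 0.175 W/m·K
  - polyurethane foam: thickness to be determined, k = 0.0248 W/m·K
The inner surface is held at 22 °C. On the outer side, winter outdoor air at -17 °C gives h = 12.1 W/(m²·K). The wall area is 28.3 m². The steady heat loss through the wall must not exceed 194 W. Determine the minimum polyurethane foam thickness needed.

L ≈ 108 mm

Thermal resistances in series:
R_gypsum plaster = L/(kA) = 0.22/(0.175×28.3) = 0.04442 K/W
R_outer film = 1/(h_o·A) = 1/(12.1×28.3) = 0.00292 K/W
Sum of the known resistances R_other = 0.04734 K/W
Required total resistance R_tot = ΔT/Q_allow = 39/194 = 0.201 K/W
R_polyurethane foam = R_tot − R_other = 0.1537 K/W
L = R·k·A = 0.1537×0.0248×28.3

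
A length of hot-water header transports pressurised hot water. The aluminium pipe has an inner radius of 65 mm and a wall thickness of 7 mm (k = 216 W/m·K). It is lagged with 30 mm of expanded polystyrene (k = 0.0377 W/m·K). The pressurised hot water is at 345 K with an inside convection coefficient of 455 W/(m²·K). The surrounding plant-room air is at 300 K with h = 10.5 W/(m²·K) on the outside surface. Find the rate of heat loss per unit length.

q′ ≈ 27.7 W/m

For a radial system each layer contributes R = ln(r_out/r_in)/(2πkL); films add R = 1/(hA).
R_inner film = 1/(h_i·2πr₁L) = 1/(455×2π×0.065×1) = 0.005381 K/W
R_aluminium pipe wall = ln(72/65)/(2π×216×1) = 7.536×10^-5 K/W
R_expanded polystyrene = ln(102/72)/(2π×0.0377×1) = 1.47 K/W
R_outer film = 1/(h_o·2πr_oL) = 1/(10.5×2π×0.102×1) = 0.1486 K/W
R_total = 1.624 K/W
Q = ΔT/R_total = 45/1.624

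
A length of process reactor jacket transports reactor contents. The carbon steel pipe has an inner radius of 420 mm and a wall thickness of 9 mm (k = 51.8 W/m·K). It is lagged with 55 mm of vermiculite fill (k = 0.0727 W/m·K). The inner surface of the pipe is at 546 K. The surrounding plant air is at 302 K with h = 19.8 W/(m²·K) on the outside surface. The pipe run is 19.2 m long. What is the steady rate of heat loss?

Q ≈ 16700 W

Treating each annulus and film as a series resistance:
R_carbon steel pipe wall = ln(429/420)/(2π×51.8×19.2) = 3.393×10^-6 K/W
R_vermiculite fill = ln(484/429)/(2π×0.0727×19.2) = 0.01375 K/W
R_outer film = 1/(h_o·2πr_oL) = 1/(19.8×2π×0.484×19.2) = 8.65×10^-4 K/W
R_total = 0.01462 K/W
Q = ΔT/R_total = 244/0.01462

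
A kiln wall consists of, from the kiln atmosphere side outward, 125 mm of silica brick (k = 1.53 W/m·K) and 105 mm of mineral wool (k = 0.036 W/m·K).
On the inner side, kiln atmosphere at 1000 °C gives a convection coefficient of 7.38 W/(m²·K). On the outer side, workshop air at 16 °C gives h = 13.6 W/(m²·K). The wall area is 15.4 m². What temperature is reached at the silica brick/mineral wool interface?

T ≈ 933 °C

Model the wall as resistances in series:
R_inner film = 1/(h_i·A) = 1/(7.38×15.4) = 0.008799 K/W
R_silica brick = L/(kA) = 0.125/(1.53×15.4) = 0.005305 K/W
R_mineral wool = L/(kA) = 0.105/(0.036×15.4) = 0.1894 K/W
R_outer film = 1/(h_o·A) = 1/(13.6×15.4) = 0.004775 K/W
R_total = 0.2083 K/W;  Q = ΔT/R_total = 984/0.2083 = 4725 W
T_interface = T_inner − Q·ΣR(inner→interface) = 1000 − 4720×0.0141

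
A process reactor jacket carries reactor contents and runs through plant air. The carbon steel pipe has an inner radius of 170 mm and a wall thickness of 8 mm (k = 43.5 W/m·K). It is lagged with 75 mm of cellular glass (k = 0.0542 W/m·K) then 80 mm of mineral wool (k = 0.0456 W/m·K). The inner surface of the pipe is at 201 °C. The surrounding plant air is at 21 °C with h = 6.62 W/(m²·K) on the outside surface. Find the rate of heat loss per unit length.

Per-layer cylindrical resistances, series-summed:
R_carbon steel pipe wall = ln(178/170)/(2π×43.5×1) = 1.682×10^-4 K/W
R_cellular glass = ln(253/178)/(2π×0.0542×1) = 1.032 K/W
R_mineral wool = ln(333/253)/(2π×0.0456×1) = 0.959 K/W
R_outer film = 1/(h_o·2πr_oL) = 1/(6.62×2π×0.333×1) = 0.0722 K/W
R_total = 2.064 K/W
Q = ΔT/R_total = 180/2.064

q′ ≈ 87.2 W/m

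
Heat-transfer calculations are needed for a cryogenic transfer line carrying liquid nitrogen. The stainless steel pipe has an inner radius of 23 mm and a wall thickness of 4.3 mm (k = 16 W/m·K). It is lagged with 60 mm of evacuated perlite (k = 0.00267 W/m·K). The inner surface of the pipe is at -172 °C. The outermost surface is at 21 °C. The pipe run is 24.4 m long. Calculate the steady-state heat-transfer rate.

Treating each annulus and film as a series resistance:
R_stainless steel pipe wall = ln(27.3/23)/(2π×16×24.4) = 6.987×10^-5 K/W
R_evacuated perlite = ln(87.3/27.3)/(2π×0.00267×24.4) = 2.84 K/W
R_total = 2.84 K/W
Q = ΔT/R_total = 193/2.84

Q ≈ 68 W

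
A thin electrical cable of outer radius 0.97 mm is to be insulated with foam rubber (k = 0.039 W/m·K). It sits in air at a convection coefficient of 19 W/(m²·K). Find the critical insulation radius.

For a cylinder r_cr = k/h = 0.039/19
r_cr = 2.05 mm; since the bare radius (0.97 mm) is below r_cr, adding a thin layer of insulation will *increase* heat loss.

r_cr ≈ 2.05 mm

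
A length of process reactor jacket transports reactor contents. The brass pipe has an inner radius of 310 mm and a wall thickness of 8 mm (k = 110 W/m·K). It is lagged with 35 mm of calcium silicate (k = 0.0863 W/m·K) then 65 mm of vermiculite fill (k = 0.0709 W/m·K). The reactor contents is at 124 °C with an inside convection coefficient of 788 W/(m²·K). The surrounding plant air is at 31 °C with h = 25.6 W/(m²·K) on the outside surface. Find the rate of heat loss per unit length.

q′ ≈ 158 W/m

Per-layer cylindrical resistances, series-summed:
R_inner film = 1/(h_i·2πr₁L) = 1/(788×2π×0.31×1) = 6.515×10^-4 K/W
R_brass pipe wall = ln(318/310)/(2π×110×1) = 3.686×10^-5 K/W
R_calcium silicate = ln(353/318)/(2π×0.0863×1) = 0.1926 K/W
R_vermiculite fill = ln(418/353)/(2π×0.0709×1) = 0.3794 K/W
R_outer film = 1/(h_o·2πr_oL) = 1/(25.6×2π×0.418×1) = 0.01487 K/W
R_total = 0.5875 K/W
Q = ΔT/R_total = 93/0.5875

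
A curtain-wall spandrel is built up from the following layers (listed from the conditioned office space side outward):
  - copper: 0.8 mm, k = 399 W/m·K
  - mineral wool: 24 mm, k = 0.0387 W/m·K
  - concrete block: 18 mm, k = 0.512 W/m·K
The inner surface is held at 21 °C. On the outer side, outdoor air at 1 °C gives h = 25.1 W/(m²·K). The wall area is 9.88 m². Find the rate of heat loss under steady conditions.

Q ≈ 284 W

Thermal resistances in series:
R_copper = L/(kA) = 0.0008/(399×9.88) = 2.029×10^-7 K/W
R_mineral wool = L/(kA) = 0.024/(0.0387×9.88) = 0.06277 K/W
R_concrete block = L/(kA) = 0.018/(0.512×9.88) = 0.003558 K/W
R_outer film = 1/(h_o·A) = 1/(25.1×9.88) = 0.004032 K/W
R_total = 0.07036 K/W
Q = ΔT / R_total = 20 / 0.07036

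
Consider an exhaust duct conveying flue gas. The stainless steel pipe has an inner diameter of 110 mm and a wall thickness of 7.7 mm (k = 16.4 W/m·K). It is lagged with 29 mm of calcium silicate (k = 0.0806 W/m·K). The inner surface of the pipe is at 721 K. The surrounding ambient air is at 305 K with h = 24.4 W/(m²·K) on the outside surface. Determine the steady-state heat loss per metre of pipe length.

Treating each annulus and film as a series resistance:
R_stainless steel pipe wall = ln(62.7/55)/(2π×16.4×1) = 0.001272 K/W
R_calcium silicate = ln(91.7/62.7)/(2π×0.0806×1) = 0.7507 K/W
R_outer film = 1/(h_o·2πr_oL) = 1/(24.4×2π×0.0917×1) = 0.07113 K/W
R_total = 0.8231 K/W
Q = ΔT/R_total = 416/0.8231

q′ ≈ 505 W/m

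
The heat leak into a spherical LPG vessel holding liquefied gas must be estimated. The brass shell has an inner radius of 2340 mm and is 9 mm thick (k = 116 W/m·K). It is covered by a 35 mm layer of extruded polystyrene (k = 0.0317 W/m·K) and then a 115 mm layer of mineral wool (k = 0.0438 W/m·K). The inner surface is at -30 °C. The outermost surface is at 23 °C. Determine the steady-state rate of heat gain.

Each spherical layer contributes R = (1/r_i − 1/r_o)/(4πk):
R_brass shell = (1/2.34 − 1/2.349)/(4π×116) = 1.123×10^-6 K/W
R_extruded polystyrene = (1/2.349 − 1/2.384)/(4π×0.0317) = 0.01569 K/W
R_mineral wool = (1/2.384 − 1/2.499)/(4π×0.0438) = 0.03507 K/W
R_total = 0.05076 K/W
Q = ΔT/R_total = 53/0.05076

Q ≈ 1040 W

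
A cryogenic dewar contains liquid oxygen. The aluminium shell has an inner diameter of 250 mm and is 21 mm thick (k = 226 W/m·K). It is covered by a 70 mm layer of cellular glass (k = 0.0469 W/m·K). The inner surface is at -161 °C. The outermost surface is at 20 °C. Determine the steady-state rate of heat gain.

Q ≈ 48.1 W

Each spherical layer contributes R = (1/r_i − 1/r_o)/(4πk):
R_aluminium shell = (1/0.125 − 1/0.146)/(4π×226) = 4.052×10^-4 K/W
R_cellular glass = (1/0.146 − 1/0.216)/(4π×0.0469) = 3.766 K/W
R_total = 3.767 K/W
Q = ΔT/R_total = 181/3.767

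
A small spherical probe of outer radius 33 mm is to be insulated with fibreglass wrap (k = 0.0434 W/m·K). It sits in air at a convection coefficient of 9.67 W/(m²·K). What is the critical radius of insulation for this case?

For a sphere r_cr = 2k/h = 2×0.0434/9.67
r_cr = 8.98 mm; since the bare radius (33 mm) is above r_cr, any added insulation will reduce heat loss.

r_cr ≈ 8.98 mm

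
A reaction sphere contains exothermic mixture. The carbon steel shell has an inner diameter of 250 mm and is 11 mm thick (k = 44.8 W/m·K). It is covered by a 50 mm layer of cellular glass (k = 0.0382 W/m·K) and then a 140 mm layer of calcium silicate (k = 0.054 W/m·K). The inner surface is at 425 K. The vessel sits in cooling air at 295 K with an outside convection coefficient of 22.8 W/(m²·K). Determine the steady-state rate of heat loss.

Radial (spherical) resistances in series:
R_carbon steel shell = (1/0.125 − 1/0.136)/(4π×44.8) = 0.001149 K/W
R_cellular glass = (1/0.136 − 1/0.186)/(4π×0.0382) = 4.118 K/W
R_calcium silicate = (1/0.186 − 1/0.326)/(4π×0.054) = 3.402 K/W
R_outer film = 1/(h·4πr_o²) = 1/(22.8×4π×0.326²) = 0.03284 K/W
R_total = 7.554 K/W
Q = ΔT/R_total = 130/7.554

Q ≈ 17.2 W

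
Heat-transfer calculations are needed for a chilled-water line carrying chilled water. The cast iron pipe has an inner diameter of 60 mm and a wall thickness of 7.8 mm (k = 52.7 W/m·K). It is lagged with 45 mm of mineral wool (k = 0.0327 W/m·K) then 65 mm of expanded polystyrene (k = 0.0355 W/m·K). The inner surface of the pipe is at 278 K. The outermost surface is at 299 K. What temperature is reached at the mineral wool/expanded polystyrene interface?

T ≈ 290 K

Treating each annulus and film as a series resistance:
R_cast iron pipe wall = ln(37.8/30)/(2π×52.7×1) = 6.98×10^-4 K/W
R_mineral wool = ln(82.8/37.8)/(2π×0.0327×1) = 3.816 K/W
R_expanded polystyrene = ln(147.8/82.8)/(2π×0.0355×1) = 2.598 K/W
R_total = 6.415 K/W
Q = ΔT/R_total = 21/6.415
Q = 3.27 W/m
T_interface = T_inner + Q·ΣR(inner→interface) = 278 + 3.27×3.817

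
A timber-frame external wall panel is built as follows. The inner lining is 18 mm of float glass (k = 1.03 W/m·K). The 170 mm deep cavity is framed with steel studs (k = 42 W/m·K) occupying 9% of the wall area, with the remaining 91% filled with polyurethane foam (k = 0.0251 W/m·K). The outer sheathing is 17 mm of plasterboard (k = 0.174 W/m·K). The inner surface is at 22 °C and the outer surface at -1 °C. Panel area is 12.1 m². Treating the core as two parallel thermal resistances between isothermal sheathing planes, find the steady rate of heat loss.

Q ≈ 1740 W

Sheathing layers in series; stud and cavity paths in parallel between them.
R_inner = 0.018/(1.03×12.1) = 0.001444 K/W
R_stud  = 0.17/(42×0.09×12.1) = 0.003717 K/W
R_cav   = 0.17/(0.0251×0.91×12.1) = 0.6151 K/W
1/R_core = 1/R_stud + 1/R_cav → R_core = 0.003694 K/W
R_outer = 0.017/(0.174×12.1) = 0.008074 K/W
R_total = 0.01321 K/W
Q = ΔT/R_total = 23/0.01321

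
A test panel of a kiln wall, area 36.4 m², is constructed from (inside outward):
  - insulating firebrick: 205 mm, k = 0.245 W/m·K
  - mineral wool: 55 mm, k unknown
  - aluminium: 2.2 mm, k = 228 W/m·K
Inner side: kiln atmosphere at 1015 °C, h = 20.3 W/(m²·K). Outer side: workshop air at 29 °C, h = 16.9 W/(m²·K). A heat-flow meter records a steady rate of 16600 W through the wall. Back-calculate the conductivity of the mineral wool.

Treating each layer as a thermal resistance in series:
R_inner film = 1/(h_i·A) = 1/(20.3×36.4) = 0.001353 K/W
R_insulating firebrick = L/(kA) = 0.205/(0.245×36.4) = 0.02299 K/W
R_aluminium = L/(kA) = 0.0022/(228×36.4) = 2.651×10^-7 K/W
R_outer film = 1/(h_o·A) = 1/(16.9×36.4) = 0.001626 K/W
Sum of known resistances R_other = 0.02597 K/W
Total R = ΔT/Q = 986/16600 = 0.0594 K/W
R_mineral wool = R_total − R_other = 0.03343 K/W
k = L/(R·A) = 0.055/(0.03343×36.4)

k ≈ 0.0452 W/(m·K)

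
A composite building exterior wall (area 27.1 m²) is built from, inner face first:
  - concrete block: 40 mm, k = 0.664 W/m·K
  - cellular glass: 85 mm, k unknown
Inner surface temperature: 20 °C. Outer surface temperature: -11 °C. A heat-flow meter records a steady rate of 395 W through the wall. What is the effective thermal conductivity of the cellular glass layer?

Thermal resistances in series:
R_concrete block = L/(kA) = 0.04/(0.664×27.1) = 0.002223 K/W
Sum of known resistances R_other = 0.002223 K/W
Total R = ΔT/Q = 31/395 = 0.07848 K/W
R_cellular glass = R_total − R_other = 0.07626 K/W
k = L/(R·A) = 0.085/(0.07626×27.1)

k ≈ 0.0411 W/(m·K)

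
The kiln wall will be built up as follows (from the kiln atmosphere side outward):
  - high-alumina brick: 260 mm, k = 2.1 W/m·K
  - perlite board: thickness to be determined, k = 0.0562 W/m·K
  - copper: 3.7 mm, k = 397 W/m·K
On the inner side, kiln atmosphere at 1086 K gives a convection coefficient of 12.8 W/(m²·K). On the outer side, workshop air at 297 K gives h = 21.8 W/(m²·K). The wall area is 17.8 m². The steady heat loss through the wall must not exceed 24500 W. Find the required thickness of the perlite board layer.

L ≈ 18.3 mm

Series thermal resistances:
R_inner film = 1/(h_i·A) = 1/(12.8×17.8) = 0.004389 K/W
R_high-alumina brick = L/(kA) = 0.26/(2.1×17.8) = 0.006956 K/W
R_copper = L/(kA) = 0.0037/(397×17.8) = 5.236×10^-7 K/W
R_outer film = 1/(h_o·A) = 1/(21.8×17.8) = 0.002577 K/W
Sum of the known resistances R_other = 0.01392 K/W
Required total resistance R_tot = ΔT/Q_allow = 789/24500 = 0.0322 K/W
R_perlite board = R_tot − R_other = 0.01828 K/W
L = R·k·A = 0.01828×0.0562×17.8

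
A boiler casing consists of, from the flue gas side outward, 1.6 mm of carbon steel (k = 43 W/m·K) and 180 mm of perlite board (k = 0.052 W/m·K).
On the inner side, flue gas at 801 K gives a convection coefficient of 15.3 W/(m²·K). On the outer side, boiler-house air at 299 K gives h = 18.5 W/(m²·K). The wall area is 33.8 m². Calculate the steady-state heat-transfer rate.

Q ≈ 4740 W

Series thermal resistances:
R_inner film = 1/(h_i·A) = 1/(15.3×33.8) = 0.001934 K/W
R_carbon steel = L/(kA) = 0.0016/(43×33.8) = 1.101×10^-6 K/W
R_perlite board = L/(kA) = 0.18/(0.052×33.8) = 0.1024 K/W
R_outer film = 1/(h_o·A) = 1/(18.5×33.8) = 0.001599 K/W
R_total = 0.1059 K/W
Q = ΔT / R_total = 502 / 0.1059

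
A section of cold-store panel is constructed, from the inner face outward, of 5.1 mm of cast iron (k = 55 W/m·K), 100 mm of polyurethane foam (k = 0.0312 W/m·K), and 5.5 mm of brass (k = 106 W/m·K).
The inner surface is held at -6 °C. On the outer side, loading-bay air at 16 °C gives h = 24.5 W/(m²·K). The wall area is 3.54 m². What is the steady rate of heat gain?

Model the wall as resistances in series:
R_cast iron = L/(kA) = 0.0051/(55×3.54) = 2.619×10^-5 K/W
R_polyurethane foam = L/(kA) = 0.1/(0.0312×3.54) = 0.9054 K/W
R_brass = L/(kA) = 0.0055/(106×3.54) = 1.466×10^-5 K/W
R_outer film = 1/(h_o·A) = 1/(24.5×3.54) = 0.01153 K/W
R_total = 0.917 K/W
Q = ΔT / R_total = 22 / 0.917

Q ≈ 24 W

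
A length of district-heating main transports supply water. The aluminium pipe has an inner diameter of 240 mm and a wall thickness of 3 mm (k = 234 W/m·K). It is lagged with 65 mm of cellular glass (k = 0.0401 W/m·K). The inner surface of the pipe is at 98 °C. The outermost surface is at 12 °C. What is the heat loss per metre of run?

q′ ≈ 51.1 W/m

Treating each annulus and film as a series resistance:
R_aluminium pipe wall = ln(123/120)/(2π×234×1) = 1.679×10^-5 K/W
R_cellular glass = ln(188/123)/(2π×0.0401×1) = 1.684 K/W
R_total = 1.684 K/W
Q = ΔT/R_total = 86/1.684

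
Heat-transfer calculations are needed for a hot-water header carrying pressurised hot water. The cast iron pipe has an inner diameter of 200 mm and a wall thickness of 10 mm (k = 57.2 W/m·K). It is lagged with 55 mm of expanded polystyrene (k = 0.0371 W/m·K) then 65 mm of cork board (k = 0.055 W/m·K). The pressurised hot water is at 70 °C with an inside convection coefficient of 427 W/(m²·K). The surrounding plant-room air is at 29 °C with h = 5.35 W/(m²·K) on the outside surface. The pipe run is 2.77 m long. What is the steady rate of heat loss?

Q ≈ 40.1 W

For a radial system each layer contributes R = ln(r_out/r_in)/(2πkL); films add R = 1/(hA).
R_inner film = 1/(h_i·2πr₁L) = 1/(427×2π×0.1×2.77) = 0.001346 K/W
R_cast iron pipe wall = ln(110/100)/(2π×57.2×2.77) = 9.574×10^-5 K/W
R_expanded polystyrene = ln(165/110)/(2π×0.0371×2.77) = 0.6279 K/W
R_cork board = ln(230/165)/(2π×0.055×2.77) = 0.347 K/W
R_outer film = 1/(h_o·2πr_oL) = 1/(5.35×2π×0.23×2.77) = 0.04669 K/W
R_total = 1.023 K/W
Q = ΔT/R_total = 41/1.023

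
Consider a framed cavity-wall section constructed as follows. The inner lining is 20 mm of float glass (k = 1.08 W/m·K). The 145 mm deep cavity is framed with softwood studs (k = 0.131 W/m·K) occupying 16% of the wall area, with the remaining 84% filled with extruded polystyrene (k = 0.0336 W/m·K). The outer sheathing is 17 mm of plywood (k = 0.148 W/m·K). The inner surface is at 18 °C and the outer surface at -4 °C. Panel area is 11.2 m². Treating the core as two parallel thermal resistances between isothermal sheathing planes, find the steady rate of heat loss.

Q ≈ 80 W

Sheathing layers in series; stud and cavity paths in parallel between them.
R_inner = 0.02/(1.08×11.2) = 0.001653 K/W
R_stud  = 0.145/(0.131×0.16×11.2) = 0.6177 K/W
R_cav   = 0.145/(0.0336×0.84×11.2) = 0.4587 K/W
1/R_core = 1/R_stud + 1/R_cav → R_core = 0.2632 K/W
R_outer = 0.017/(0.148×11.2) = 0.01026 K/W
R_total = 0.2751 K/W
Q = ΔT/R_total = 22/0.2751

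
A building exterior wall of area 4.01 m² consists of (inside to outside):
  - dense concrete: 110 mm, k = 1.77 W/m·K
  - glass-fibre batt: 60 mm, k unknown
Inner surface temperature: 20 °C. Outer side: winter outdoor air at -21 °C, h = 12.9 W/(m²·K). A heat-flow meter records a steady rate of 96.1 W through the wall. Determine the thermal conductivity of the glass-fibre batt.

Model the wall as resistances in series:
R_dense concrete = L/(kA) = 0.11/(1.77×4.01) = 0.0155 K/W
R_outer film = 1/(h_o·A) = 1/(12.9×4.01) = 0.01933 K/W
Sum of known resistances R_other = 0.03483 K/W
Total R = ΔT/Q = 41/96.1 = 0.4266 K/W
R_glass-fibre batt = R_total − R_other = 0.3918 K/W
k = L/(R·A) = 0.06/(0.3918×4.01)

k ≈ 0.0382 W/(m·K)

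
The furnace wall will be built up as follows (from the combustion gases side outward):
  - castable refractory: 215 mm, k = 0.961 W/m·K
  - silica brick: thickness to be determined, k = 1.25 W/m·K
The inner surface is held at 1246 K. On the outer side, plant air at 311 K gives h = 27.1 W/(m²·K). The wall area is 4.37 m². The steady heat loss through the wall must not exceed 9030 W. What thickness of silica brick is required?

L ≈ 240 mm

Series thermal resistances:
R_castable refractory = L/(kA) = 0.215/(0.961×4.37) = 0.0512 K/W
R_outer film = 1/(h_o·A) = 1/(27.1×4.37) = 0.008444 K/W
Sum of the known resistances R_other = 0.05964 K/W
Required total resistance R_tot = ΔT/Q_allow = 935/9030 = 0.1035 K/W
R_silica brick = R_tot − R_other = 0.0439 K/W
L = R·k·A = 0.0439×1.25×4.37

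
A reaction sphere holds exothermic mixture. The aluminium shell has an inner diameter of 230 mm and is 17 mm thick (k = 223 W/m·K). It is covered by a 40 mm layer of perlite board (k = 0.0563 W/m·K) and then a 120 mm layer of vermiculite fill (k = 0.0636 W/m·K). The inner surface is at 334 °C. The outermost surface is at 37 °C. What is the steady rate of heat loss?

Q ≈ 54.2 W

Radial (spherical) resistances in series:
R_aluminium shell = (1/0.115 − 1/0.132)/(4π×223) = 3.996×10^-4 K/W
R_perlite board = (1/0.132 − 1/0.172)/(4π×0.0563) = 2.49 K/W
R_vermiculite fill = (1/0.172 − 1/0.292)/(4π×0.0636) = 2.99 K/W
R_total = 5.48 K/W
Q = ΔT/R_total = 297/5.48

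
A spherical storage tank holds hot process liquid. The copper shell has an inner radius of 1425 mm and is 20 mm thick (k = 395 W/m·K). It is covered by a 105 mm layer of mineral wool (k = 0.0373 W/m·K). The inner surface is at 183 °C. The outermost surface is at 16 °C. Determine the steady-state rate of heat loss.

Q ≈ 1670 W

Spherical conduction: R = (1/r_in − 1/r_out)/(4πk) per layer; series-sum.
R_copper shell = (1/1.425 − 1/1.445)/(4π×395) = 1.957×10^-6 K/W
R_mineral wool = (1/1.445 − 1/1.55)/(4π×0.0373) = 0.1 K/W
R_total = 0.1 K/W
Q = ΔT/R_total = 167/0.1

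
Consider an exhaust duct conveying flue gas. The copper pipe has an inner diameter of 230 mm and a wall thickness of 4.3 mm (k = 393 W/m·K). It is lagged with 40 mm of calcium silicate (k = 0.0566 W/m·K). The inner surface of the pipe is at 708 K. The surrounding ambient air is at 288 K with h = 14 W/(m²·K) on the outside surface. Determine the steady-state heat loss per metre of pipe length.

Cylindrical conduction, so R = ln(r₂/r₁)/(2πkL) per layer, in series:
R_copper pipe wall = ln(119.3/115)/(2π×393×1) = 1.487×10^-5 K/W
R_calcium silicate = ln(159.3/119.3)/(2π×0.0566×1) = 0.8131 K/W
R_outer film = 1/(h_o·2πr_oL) = 1/(14×2π×0.1593×1) = 0.07136 K/W
R_total = 0.8844 K/W
Q = ΔT/R_total = 420/0.8844

q′ ≈ 475 W/m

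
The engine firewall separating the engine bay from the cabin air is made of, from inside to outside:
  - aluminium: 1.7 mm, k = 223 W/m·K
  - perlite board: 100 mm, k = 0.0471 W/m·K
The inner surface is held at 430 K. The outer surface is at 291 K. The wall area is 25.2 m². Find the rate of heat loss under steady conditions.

Using the resistance-network approach (series):
R_aluminium = L/(kA) = 0.0017/(223×25.2) = 3.025×10^-7 K/W
R_perlite board = L/(kA) = 0.1/(0.0471×25.2) = 0.08425 K/W
R_total = 0.08425 K/W
Q = ΔT / R_total = 139 / 0.08425

Q ≈ 1650 W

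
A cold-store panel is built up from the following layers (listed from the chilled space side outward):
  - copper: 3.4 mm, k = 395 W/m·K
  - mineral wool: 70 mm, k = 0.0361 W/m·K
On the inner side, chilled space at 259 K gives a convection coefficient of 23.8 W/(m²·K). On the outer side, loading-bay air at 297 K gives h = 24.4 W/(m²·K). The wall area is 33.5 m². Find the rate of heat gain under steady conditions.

Series thermal resistances:
R_inner film = 1/(h_i·A) = 1/(23.8×33.5) = 0.001254 K/W
R_copper = L/(kA) = 0.0034/(395×33.5) = 2.569×10^-7 K/W
R_mineral wool = L/(kA) = 0.07/(0.0361×33.5) = 0.05788 K/W
R_outer film = 1/(h_o·A) = 1/(24.4×33.5) = 0.001223 K/W
R_total = 0.06036 K/W
Q = ΔT / R_total = 38 / 0.06036

Q ≈ 630 W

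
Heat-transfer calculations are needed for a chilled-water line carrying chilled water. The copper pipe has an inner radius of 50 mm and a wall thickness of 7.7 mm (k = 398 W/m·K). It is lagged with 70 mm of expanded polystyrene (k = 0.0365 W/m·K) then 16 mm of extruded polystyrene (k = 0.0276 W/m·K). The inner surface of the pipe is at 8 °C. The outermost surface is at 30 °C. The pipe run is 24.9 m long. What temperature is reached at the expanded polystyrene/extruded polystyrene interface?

T ≈ 26.4 °C

For a radial system each layer contributes R = ln(r_out/r_in)/(2πkL); films add R = 1/(hA).
R_copper pipe wall = ln(57.7/50)/(2π×398×24.9) = 2.3×10^-6 K/W
R_expanded polystyrene = ln(127.7/57.7)/(2π×0.0365×24.9) = 0.1391 K/W
R_extruded polystyrene = ln(143.7/127.7)/(2π×0.0276×24.9) = 0.02734 K/W
R_total = 0.1665 K/W
Q = ΔT/R_total = 22/0.1665
Q = 132 W
T_interface = T_inner + Q·ΣR(inner→interface) = 8 + 132×0.1391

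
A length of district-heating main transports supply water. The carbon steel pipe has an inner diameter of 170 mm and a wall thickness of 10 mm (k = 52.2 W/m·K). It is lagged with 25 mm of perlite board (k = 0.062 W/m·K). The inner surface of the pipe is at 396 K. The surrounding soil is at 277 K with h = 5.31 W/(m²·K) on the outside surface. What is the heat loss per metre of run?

Per-layer cylindrical resistances, series-summed:
R_carbon steel pipe wall = ln(95/85)/(2π×52.2×1) = 3.391×10^-4 K/W
R_perlite board = ln(120/95)/(2π×0.062×1) = 0.5997 K/W
R_outer film = 1/(h_o·2πr_oL) = 1/(5.31×2π×0.12×1) = 0.2498 K/W
R_total = 0.8498 K/W
Q = ΔT/R_total = 119/0.8498

q′ ≈ 140 W/m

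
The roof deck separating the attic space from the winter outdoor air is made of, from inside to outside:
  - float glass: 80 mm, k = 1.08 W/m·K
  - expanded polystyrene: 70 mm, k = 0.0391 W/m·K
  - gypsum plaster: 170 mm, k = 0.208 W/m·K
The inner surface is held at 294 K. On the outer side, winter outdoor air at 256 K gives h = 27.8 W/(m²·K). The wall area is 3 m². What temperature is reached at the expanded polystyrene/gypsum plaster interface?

Series thermal resistances:
R_float glass = L/(kA) = 0.08/(1.08×3) = 0.02469 K/W
R_expanded polystyrene = L/(kA) = 0.07/(0.0391×3) = 0.5968 K/W
R_gypsum plaster = L/(kA) = 0.17/(0.208×3) = 0.2724 K/W
R_outer film = 1/(h_o·A) = 1/(27.8×3) = 0.01199 K/W
R_total = 0.9059 K/W;  Q = ΔT/R_total = 38/0.9059 = 41.95 W
T_interface = T_inner − Q·ΣR(inner→interface) = 294 − 41.9×0.6215

T ≈ 268 K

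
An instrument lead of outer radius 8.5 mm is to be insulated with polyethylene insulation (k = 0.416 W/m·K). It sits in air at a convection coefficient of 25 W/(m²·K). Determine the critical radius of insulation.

For a cylinder r_cr = k/h = 0.416/25
r_cr = 16.6 mm; since the bare radius (8.5 mm) is below r_cr, adding a thin layer of insulation will *increase* heat loss.

r_cr ≈ 16.6 mm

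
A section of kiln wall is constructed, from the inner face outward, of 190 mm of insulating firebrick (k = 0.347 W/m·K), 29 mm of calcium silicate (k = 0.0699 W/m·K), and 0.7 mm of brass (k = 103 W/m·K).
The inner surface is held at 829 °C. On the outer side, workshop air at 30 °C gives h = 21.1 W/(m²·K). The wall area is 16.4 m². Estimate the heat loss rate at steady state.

Q ≈ 13000 W

Model the wall as resistances in series:
R_insulating firebrick = L/(kA) = 0.19/(0.347×16.4) = 0.03339 K/W
R_calcium silicate = L/(kA) = 0.029/(0.0699×16.4) = 0.0253 K/W
R_brass = L/(kA) = 0.0007/(103×16.4) = 4.144×10^-7 K/W
R_outer film = 1/(h_o·A) = 1/(21.1×16.4) = 0.00289 K/W
R_total = 0.06157 K/W
Q = ΔT / R_total = 799 / 0.06157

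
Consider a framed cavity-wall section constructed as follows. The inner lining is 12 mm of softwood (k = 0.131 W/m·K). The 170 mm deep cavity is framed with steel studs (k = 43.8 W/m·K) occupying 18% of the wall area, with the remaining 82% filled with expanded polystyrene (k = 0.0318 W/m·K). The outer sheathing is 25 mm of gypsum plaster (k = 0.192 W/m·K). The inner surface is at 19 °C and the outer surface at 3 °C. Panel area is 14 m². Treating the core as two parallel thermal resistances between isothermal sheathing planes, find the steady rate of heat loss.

Q ≈ 921 W

Sheathing layers in series; stud and cavity paths in parallel between them.
R_inner = 0.012/(0.131×14) = 0.006543 K/W
R_stud  = 0.17/(43.8×0.18×14) = 0.00154 K/W
R_cav   = 0.17/(0.0318×0.82×14) = 0.4657 K/W
1/R_core = 1/R_stud + 1/R_cav → R_core = 0.001535 K/W
R_outer = 0.025/(0.192×14) = 0.009301 K/W
R_total = 0.01738 K/W
Q = ΔT/R_total = 16/0.01738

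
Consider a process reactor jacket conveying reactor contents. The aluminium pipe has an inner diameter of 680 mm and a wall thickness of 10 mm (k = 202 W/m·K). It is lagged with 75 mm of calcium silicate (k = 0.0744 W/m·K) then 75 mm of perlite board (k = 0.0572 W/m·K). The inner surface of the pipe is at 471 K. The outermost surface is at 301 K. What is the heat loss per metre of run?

q′ ≈ 196 W/m

For a radial system each layer contributes R = ln(r_out/r_in)/(2πkL); films add R = 1/(hA).
R_aluminium pipe wall = ln(350/340)/(2π×202×1) = 2.284×10^-5 K/W
R_calcium silicate = ln(425/350)/(2π×0.0744×1) = 0.4153 K/W
R_perlite board = ln(500/425)/(2π×0.0572×1) = 0.4522 K/W
R_total = 0.8676 K/W
Q = ΔT/R_total = 170/0.8676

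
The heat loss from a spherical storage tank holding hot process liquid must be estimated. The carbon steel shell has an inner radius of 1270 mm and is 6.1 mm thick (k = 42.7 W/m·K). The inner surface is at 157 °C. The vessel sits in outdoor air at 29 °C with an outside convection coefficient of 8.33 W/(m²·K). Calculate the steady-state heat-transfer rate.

Spherical conduction: R = (1/r_in − 1/r_out)/(4πk) per layer; series-sum.
R_carbon steel shell = (1/1.27 − 1/1.2761)/(4π×42.7) = 7.015×10^-6 K/W
R_outer film = 1/(h·4πr_o²) = 1/(8.33×4π×1.2761²) = 0.005866 K/W
R_total = 0.005873 K/W
Q = ΔT/R_total = 128/0.005873

Q ≈ 21800 W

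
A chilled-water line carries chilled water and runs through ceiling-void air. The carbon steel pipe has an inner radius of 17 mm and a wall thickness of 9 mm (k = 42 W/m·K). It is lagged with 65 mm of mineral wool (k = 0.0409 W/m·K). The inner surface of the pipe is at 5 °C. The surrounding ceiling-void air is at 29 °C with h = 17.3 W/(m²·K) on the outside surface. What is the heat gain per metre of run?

q′ ≈ 4.82 W/m

Per-layer cylindrical resistances, series-summed:
R_carbon steel pipe wall = ln(26/17)/(2π×42×1) = 0.00161 K/W
R_mineral wool = ln(91/26)/(2π×0.0409×1) = 4.875 K/W
R_outer film = 1/(h_o·2πr_oL) = 1/(17.3×2π×0.091×1) = 0.1011 K/W
R_total = 4.978 K/W
Q = ΔT/R_total = 24/4.978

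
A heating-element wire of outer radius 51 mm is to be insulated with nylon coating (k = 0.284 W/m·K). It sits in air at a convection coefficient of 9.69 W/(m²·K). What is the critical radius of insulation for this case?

For a cylinder r_cr = k/h = 0.284/9.69
r_cr = 29.3 mm; since the bare radius (51 mm) is above r_cr, any added insulation will reduce heat loss.

r_cr ≈ 29.3 mm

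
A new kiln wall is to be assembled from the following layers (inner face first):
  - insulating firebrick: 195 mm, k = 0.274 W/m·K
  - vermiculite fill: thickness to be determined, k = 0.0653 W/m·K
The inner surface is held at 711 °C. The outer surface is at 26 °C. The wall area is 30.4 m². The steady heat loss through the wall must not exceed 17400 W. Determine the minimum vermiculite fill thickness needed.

Model the wall as resistances in series:
R_insulating firebrick = L/(kA) = 0.195/(0.274×30.4) = 0.02341 K/W
Sum of the known resistances R_other = 0.02341 K/W
Required total resistance R_tot = ΔT/Q_allow = 685/17400 = 0.03937 K/W
R_vermiculite fill = R_tot − R_other = 0.01596 K/W
L = R·k·A = 0.01596×0.0653×30.4

L ≈ 31.7 mm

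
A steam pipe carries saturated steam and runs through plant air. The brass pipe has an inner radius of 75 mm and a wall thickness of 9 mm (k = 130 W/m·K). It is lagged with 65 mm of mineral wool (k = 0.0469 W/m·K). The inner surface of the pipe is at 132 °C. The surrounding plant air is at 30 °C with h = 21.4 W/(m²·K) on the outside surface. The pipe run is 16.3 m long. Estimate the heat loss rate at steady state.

Radial resistances (cylindrical: R_cond = ln(r_o/r_i)/(2πkL), R_conv = 1/(h·2πrL)):
R_brass pipe wall = ln(84/75)/(2π×130×16.3) = 8.512×10^-6 K/W
R_mineral wool = ln(149/84)/(2π×0.0469×16.3) = 0.1193 K/W
R_outer film = 1/(h_o·2πr_oL) = 1/(21.4×2π×0.149×16.3) = 0.003062 K/W
R_total = 0.1224 K/W
Q = ΔT/R_total = 102/0.1224

Q ≈ 833 W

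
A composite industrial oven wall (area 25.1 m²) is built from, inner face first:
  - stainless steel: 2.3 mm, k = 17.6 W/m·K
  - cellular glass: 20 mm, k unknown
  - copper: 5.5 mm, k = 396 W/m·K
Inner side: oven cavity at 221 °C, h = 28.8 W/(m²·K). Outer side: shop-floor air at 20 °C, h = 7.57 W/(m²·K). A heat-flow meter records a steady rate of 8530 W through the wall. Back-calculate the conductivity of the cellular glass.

k ≈ 0.0471 W/(m·K)

Thermal resistances in series:
R_inner film = 1/(h_i·A) = 1/(28.8×25.1) = 0.001383 K/W
R_stainless steel = L/(kA) = 0.0023/(17.6×25.1) = 5.206×10^-6 K/W
R_copper = L/(kA) = 0.0055/(396×25.1) = 5.533×10^-7 K/W
R_outer film = 1/(h_o·A) = 1/(7.57×25.1) = 0.005263 K/W
Sum of known resistances R_other = 0.006652 K/W
Total R = ΔT/Q = 201/8530 = 0.02356 K/W
R_cellular glass = R_total − R_other = 0.01691 K/W
k = L/(R·A) = 0.02/(0.01691×25.1)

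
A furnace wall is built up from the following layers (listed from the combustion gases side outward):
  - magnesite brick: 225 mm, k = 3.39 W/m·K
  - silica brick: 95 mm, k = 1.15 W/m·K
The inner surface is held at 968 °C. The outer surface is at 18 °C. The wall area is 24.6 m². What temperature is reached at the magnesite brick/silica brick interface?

T ≈ 545 °C

Thermal resistances in series:
R_magnesite brick = L/(kA) = 0.225/(3.39×24.6) = 0.002698 K/W
R_silica brick = L/(kA) = 0.095/(1.15×24.6) = 0.003358 K/W
R_total = 0.006056 K/W;  Q = ΔT/R_total = 950/0.006056 = 156900 W
T_interface = T_inner − Q·ΣR(inner→interface) = 968 − 157000×0.002698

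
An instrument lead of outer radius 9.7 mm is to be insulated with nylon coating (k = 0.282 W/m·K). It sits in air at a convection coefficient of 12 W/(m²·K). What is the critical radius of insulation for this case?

For a cylinder r_cr = k/h = 0.282/12
r_cr = 23.5 mm; since the bare radius (9.7 mm) is below r_cr, adding a thin layer of insulation will *increase* heat loss.

r_cr ≈ 23.5 mm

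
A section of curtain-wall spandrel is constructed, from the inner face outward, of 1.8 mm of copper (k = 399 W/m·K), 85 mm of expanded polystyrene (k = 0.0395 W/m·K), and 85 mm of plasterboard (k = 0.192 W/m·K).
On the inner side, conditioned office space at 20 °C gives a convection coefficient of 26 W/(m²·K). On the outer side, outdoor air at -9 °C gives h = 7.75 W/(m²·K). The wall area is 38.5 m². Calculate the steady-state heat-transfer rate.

Using the resistance-network approach (series):
R_inner film = 1/(h_i·A) = 1/(26×38.5) = 9.99×10^-4 K/W
R_copper = L/(kA) = 0.0018/(399×38.5) = 1.172×10^-7 K/W
R_expanded polystyrene = L/(kA) = 0.085/(0.0395×38.5) = 0.05589 K/W
R_plasterboard = L/(kA) = 0.085/(0.192×38.5) = 0.0115 K/W
R_outer film = 1/(h_o·A) = 1/(7.75×38.5) = 0.003351 K/W
R_total = 0.07174 K/W
Q = ΔT / R_total = 29 / 0.07174

Q ≈ 404 W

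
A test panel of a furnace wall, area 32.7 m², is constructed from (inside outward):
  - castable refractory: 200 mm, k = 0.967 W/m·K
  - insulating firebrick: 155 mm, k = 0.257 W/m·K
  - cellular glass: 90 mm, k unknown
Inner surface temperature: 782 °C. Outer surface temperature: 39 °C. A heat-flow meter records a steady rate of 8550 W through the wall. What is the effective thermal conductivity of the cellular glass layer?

k ≈ 0.0443 W/(m·K)

Using the resistance-network approach (series):
R_castable refractory = L/(kA) = 0.2/(0.967×32.7) = 0.006325 K/W
R_insulating firebrick = L/(kA) = 0.155/(0.257×32.7) = 0.01844 K/W
Sum of known resistances R_other = 0.02477 K/W
Total R = ΔT/Q = 743/8550 = 0.0869 K/W
R_cellular glass = R_total − R_other = 0.06213 K/W
k = L/(R·A) = 0.09/(0.06213×32.7)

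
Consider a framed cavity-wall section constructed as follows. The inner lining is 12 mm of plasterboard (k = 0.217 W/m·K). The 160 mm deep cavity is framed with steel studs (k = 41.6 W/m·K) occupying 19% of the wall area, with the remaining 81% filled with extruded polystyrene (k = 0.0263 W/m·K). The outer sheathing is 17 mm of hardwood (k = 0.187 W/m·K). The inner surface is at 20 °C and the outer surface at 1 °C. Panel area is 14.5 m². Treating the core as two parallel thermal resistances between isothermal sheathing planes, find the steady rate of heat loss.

Q ≈ 1660 W

Sheathing layers in series; stud and cavity paths in parallel between them.
R_inner = 0.012/(0.217×14.5) = 0.003814 K/W
R_stud  = 0.16/(41.6×0.19×14.5) = 0.001396 K/W
R_cav   = 0.16/(0.0263×0.81×14.5) = 0.518 K/W
1/R_core = 1/R_stud + 1/R_cav → R_core = 0.001392 K/W
R_outer = 0.017/(0.187×14.5) = 0.00627 K/W
R_total = 0.01148 K/W
Q = ΔT/R_total = 19/0.01148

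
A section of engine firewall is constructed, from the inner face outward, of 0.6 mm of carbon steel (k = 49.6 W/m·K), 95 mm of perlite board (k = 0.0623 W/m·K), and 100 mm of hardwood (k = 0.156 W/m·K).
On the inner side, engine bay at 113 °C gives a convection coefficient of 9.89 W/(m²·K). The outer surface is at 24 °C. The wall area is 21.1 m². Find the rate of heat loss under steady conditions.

Q ≈ 828 W

Thermal resistances in series:
R_inner film = 1/(h_i·A) = 1/(9.89×21.1) = 0.004792 K/W
R_carbon steel = L/(kA) = 0.0006/(49.6×21.1) = 5.733×10^-7 K/W
R_perlite board = L/(kA) = 0.095/(0.0623×21.1) = 0.07227 K/W
R_hardwood = L/(kA) = 0.1/(0.156×21.1) = 0.03038 K/W
R_total = 0.1074 K/W
Q = ΔT / R_total = 89 / 0.1074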